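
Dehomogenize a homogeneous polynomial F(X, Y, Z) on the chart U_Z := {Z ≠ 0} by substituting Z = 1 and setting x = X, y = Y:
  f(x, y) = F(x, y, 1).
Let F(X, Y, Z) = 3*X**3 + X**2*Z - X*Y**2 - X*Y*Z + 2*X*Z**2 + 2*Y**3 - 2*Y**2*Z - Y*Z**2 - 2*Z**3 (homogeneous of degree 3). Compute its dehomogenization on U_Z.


f(x, y) = 3*x**3 + x**2 - x*y**2 - x*y + 2*x + 2*y**3 - 2*y**2 - y - 2

On U_Z we set Z = 1. Each monomial c·X^i·Y^j·Z^k in F becomes c·x^i·y^j·1^k = c·x^i·y^j.
Substituting Z = 1: F(X, Y, 1) = 3*x**3 + x**2 - x*y**2 - x*y + 2*x + 2*y**3 - 2*y**2 - y - 2.
Note: deg(f) ≤ deg(F) = 3; strict inequality happens when F is divisible by Z (lost terms).


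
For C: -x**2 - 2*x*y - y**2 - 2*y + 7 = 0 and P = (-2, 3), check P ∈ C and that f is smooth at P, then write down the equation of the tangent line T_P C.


Tangent line at P: -2*x - 4*y + 8 = 0.

Step 1: f(-2, 3) = 0, so P lies on C.
Step 2: partial derivatives
  f_x(x, y) = -2*x - 2*y, f_y(x, y) = -2*x - 2*y - 2.
  f_x(P) = -2, f_y(P) = -4 (gradient nonzero, so P is smooth).
Step 3: tangent line at P: -2·(x − -2) + -4·(y − 3) = 0.
Expanding: -2*x - 4*y + 8 = 0.


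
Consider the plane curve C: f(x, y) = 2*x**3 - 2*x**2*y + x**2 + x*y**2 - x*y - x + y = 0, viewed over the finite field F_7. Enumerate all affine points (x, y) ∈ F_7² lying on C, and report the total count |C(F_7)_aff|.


Affine F_7-points: {(0, 0), (2, 4), (3, 4), (3, 5), (4, 0), (5, 2), (5, 6), (6, 0)}; count = 8.

For each of the 49 pairs (x, y) ∈ F_7², evaluate f(x, y) mod 7. Record the zeros.
  x = 0: [0↦0, 1↦1, 2↦2, 3↦3, 4↦4, 5↦5, 6↦6]  zeros at y ∈ {0}
  x = 1: [0↦2, 1↦1, 2↦2, 3↦5, 4↦3, 5↦3, 6↦5]  zeros at y ∈ ∅
  x = 2: [0↦4, 1↦4, 2↦1, 3↦2, 4↦0, 5↦2, 6↦1]  zeros at y ∈ {4}
  x = 3: [0↦4, 1↦1, 2↦4, 3↦6, 4↦0, 5↦0, 6↦6]  zeros at y ∈ {4, 5}
  x = 4: [0↦0, 1↦4, 2↦2, 3↦1, 4↦1, 5↦2, 6↦4]  zeros at y ∈ {0}
  x = 5: [0↦4, 1↦4, 2↦0, 3↦6, 4↦1, 5↦6, 6↦0]  zeros at y ∈ {2, 6}
  x = 6: [0↦0, 1↦6, 2↦3, 3↦5, 4↦5, 5↦3, 6↦6]  zeros at y ∈ {0}
Collecting zeros: affine points = {(0, 0), (2, 4), (3, 4), (3, 5), (4, 0), (5, 2), (5, 6), (6, 0)}.
Total count |C(F_7)_aff| = 8.


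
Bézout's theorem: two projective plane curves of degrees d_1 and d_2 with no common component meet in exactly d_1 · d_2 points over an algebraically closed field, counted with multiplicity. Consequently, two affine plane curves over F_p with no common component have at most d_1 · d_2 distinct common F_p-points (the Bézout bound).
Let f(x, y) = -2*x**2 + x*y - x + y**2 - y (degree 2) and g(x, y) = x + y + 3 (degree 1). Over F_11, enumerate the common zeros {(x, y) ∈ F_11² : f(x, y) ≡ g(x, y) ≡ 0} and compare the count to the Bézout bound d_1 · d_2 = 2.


Common zeros: ∅; count = 0; Bézout bound = 2.

deg(f) = 2, deg(g) = 1, so Bézout bound = 2.
Scan x ∈ F_11. For each x, list the y ∈ F_11 with f(x, y) ≡ 0 and those with g(x, y) ≡ 0 (mod 11); the common zeros in that column are the intersection.
  x = 0: f ≡ 0 at y ∈ {0, 1}; g ≡ 0 at y ∈ {8}; common: ∅.
  x = 1: f ≡ 0 at y ∈ {5, 6}; g ≡ 0 at y ∈ {7}; common: ∅.
  x = 2: f ≡ 0 at y ∈ ∅; g ≡ 0 at y ∈ {6}; common: ∅.
  x = 3: f ≡ 0 at y ∈ {10}; g ≡ 0 at y ∈ {5}; common: ∅.
  x = 4: f ≡ 0 at y ∈ ∅; g ≡ 0 at y ∈ {4}; common: ∅.
  x = 5: f ≡ 0 at y ∈ {0, 7}; g ≡ 0 at y ∈ {3}; common: ∅.
  x = 6: f ≡ 0 at y ∈ ∅; g ≡ 0 at y ∈ {2}; common: ∅.
  x = 7: f ≡ 0 at y ∈ {6, 10}; g ≡ 0 at y ∈ {1}; common: ∅.
  x = 8: f ≡ 0 at y ∈ ∅; g ≡ 0 at y ∈ {0}; common: ∅.
  x = 9: f ≡ 0 at y ∈ {7}; g ≡ 0 at y ∈ {10}; common: ∅.
  x = 10: f ≡ 0 at y ∈ ∅; g ≡ 0 at y ∈ {9}; common: ∅.
Collecting: common zeros = ∅, so the count is 0.
Comparison with the Bézout bound: 0 ≤ 2 = deg(f)·deg(g), as expected for curves with no common component (the affine F_11-count falls short of the bound because intersections may lie at infinity, over extension fields, or carry multiplicity).


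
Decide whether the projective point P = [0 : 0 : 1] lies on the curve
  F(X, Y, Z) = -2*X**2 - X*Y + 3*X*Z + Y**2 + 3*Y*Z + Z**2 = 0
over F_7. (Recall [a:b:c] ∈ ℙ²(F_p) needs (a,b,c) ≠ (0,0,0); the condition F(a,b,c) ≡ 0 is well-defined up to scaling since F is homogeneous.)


F(0,0,1) ≡ 1 (mod 7); P is NOT on the curve.

Evaluate F(0, 0, 1) term-by-term (mod 7).
  -2*X**2 ↦ -2·0·1·1 = 0
  -X*Y ↦ -1·0·0·1 = 0
  3*X*Z ↦ 3·0·1·1 = 0
  Y**2 ↦ 1·1·0·1 = 0
  3*Y*Z ↦ 3·1·0·1 = 0
  Z**2 ↦ 1·1·1·1 = 1
Sum: F(0, 0, 1) = (0) + (0) + (0) + (0) + (0) + (1) = 1.
Reducing mod 7: 1 ≡ 1 (mod 7).
Since F(a, b, c) ≡ 1 ≠ 0 (mod 7), P does NOT lie on the curve.


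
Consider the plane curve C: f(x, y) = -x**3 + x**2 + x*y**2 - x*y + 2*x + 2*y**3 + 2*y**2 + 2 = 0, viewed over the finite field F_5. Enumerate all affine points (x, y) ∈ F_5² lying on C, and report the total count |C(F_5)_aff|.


Affine F_5-points: {(1, 2), (2, 2), (3, 0), (3, 2), (3, 3), (4, 4)}; count = 6.

For each of the 25 pairs (x, y) ∈ F_5², evaluate f(x, y) mod 5. Record the zeros.
  x = 0: [0↦2, 1↦1, 2↦1, 3↦4, 4↦2]  zeros at y ∈ ∅
  x = 1: [0↦4, 1↦3, 2↦0, 3↦2, 4↦1]  zeros at y ∈ {2}
  x = 2: [0↦2, 1↦1, 2↦0, 3↦1, 4↦1]  zeros at y ∈ {2}
  x = 3: [0↦0, 1↦4, 2↦0, 3↦0, 4↦1]  zeros at y ∈ {0, 2, 3}
  x = 4: [0↦2, 1↦1, 2↦4, 3↦3, 4↦0]  zeros at y ∈ {4}
Collecting zeros: affine points = {(1, 2), (2, 2), (3, 0), (3, 2), (3, 3), (4, 4)}.
Total count |C(F_5)_aff| = 6.


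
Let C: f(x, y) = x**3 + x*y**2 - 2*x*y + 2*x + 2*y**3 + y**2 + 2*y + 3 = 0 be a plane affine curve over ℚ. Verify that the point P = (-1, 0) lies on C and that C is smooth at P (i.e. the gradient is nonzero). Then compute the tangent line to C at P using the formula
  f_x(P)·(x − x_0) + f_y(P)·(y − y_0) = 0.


Tangent line at P: 5*x + 4*y + 5 = 0.

Step 1: f(-1, 0) = 0, so P lies on C.
Step 2: partial derivatives
  f_x(x, y) = 3*x**2 + y**2 - 2*y + 2, f_y(x, y) = 2*x*y - 2*x + 6*y**2 + 2*y + 2.
  f_x(P) = 5, f_y(P) = 4 (gradient nonzero, so P is smooth).
Step 3: tangent line at P: 5·(x − -1) + 4·(y − 0) = 0.
Expanding: 5*x + 4*y + 5 = 0.


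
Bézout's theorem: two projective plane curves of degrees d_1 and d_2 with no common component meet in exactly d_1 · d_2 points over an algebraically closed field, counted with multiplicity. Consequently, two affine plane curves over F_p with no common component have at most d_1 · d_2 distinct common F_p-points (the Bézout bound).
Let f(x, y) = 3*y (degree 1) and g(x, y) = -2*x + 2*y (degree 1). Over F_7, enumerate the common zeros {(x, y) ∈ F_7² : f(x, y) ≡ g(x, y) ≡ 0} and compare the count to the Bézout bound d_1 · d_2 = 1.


Common zeros: {(0, 0)}; count = 1; Bézout bound = 1.

deg(f) = 1, deg(g) = 1, so Bézout bound = 1.
Scan x ∈ F_7. For each x, list the y ∈ F_7 with f(x, y) ≡ 0 and those with g(x, y) ≡ 0 (mod 7); the common zeros in that column are the intersection.
  x = 0: f ≡ 0 at y ∈ {0}; g ≡ 0 at y ∈ {0}; common: {0}.
  x = 1: f ≡ 0 at y ∈ {0}; g ≡ 0 at y ∈ {1}; common: ∅.
  x = 2: f ≡ 0 at y ∈ {0}; g ≡ 0 at y ∈ {2}; common: ∅.
  x = 3: f ≡ 0 at y ∈ {0}; g ≡ 0 at y ∈ {3}; common: ∅.
  x = 4: f ≡ 0 at y ∈ {0}; g ≡ 0 at y ∈ {4}; common: ∅.
  x = 5: f ≡ 0 at y ∈ {0}; g ≡ 0 at y ∈ {5}; common: ∅.
  x = 6: f ≡ 0 at y ∈ {0}; g ≡ 0 at y ∈ {6}; common: ∅.
Collecting: common zeros = {(0, 0)}, so the count is 1.
Comparison with the Bézout bound: 1 ≤ 1 = deg(f)·deg(g), as expected for curves with no common component (the bound is attained).


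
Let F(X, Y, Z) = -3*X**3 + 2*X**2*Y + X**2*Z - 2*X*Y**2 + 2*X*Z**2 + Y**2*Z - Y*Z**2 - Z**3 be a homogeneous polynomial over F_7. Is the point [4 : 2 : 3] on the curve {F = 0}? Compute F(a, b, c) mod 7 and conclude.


F(4,2,3) ≡ 4 (mod 7); P is NOT on the curve.

Evaluate F(4, 2, 3) term-by-term (mod 7).
  -3*X**3 ↦ -3·64·1·1 = -192
  2*X**2*Y ↦ 2·16·2·1 = 64
  X**2*Z ↦ 1·16·1·3 = 48
  -2*X*Y**2 ↦ -2·4·4·1 = -32
  2*X*Z**2 ↦ 2·4·1·9 = 72
  Y**2*Z ↦ 1·1·4·3 = 12
  -Y*Z**2 ↦ -1·1·2·9 = -18
  -Z**3 ↦ -1·1·1·27 = -27
Sum: F(4, 2, 3) = (-192) + (64) + (48) + (-32) + (72) + (12) + (-18) + (-27) = -73.
Reducing mod 7: -73 ≡ 4 (mod 7).
Since F(a, b, c) ≡ 4 ≠ 0 (mod 7), P does NOT lie on the curve.


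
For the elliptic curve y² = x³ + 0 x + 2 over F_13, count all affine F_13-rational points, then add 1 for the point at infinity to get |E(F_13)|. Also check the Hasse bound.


Affine points = {(1, 4), (1, 9), (2, 6), (2, 7), (3, 4), (3, 9), (4, 1), (4, 12), (5, 6), (5, 7), (6, 6), (6, 7), (9, 4), (9, 9), (10, 1), (10, 12), (12, 1), (12, 12)}; affine count = 18; |E(F_13)| = 19.

Discriminant check: Δ ∝ 4a³ + 27b² = 4·0³ + 27·2² = 4·0 + 27·4 ≡ 4 (mod 13). Nonzero ⇒ E is nonsingular.
For each x ∈ F_13, compute rhs = x³ + 0·x + 2 mod 13, then count y ∈ F_13 with y² ≡ rhs.
  x = 0: rhs = 2, matching y values: none (0 points).
  x = 1: rhs = 3, matching y values: 4, 9 (2 points).
  x = 2: rhs = 10, matching y values: 6, 7 (2 points).
  x = 3: rhs = 3, matching y values: 4, 9 (2 points).
  x = 4: rhs = 1, matching y values: 1, 12 (2 points).
  x = 5: rhs = 10, matching y values: 6, 7 (2 points).
  x = 6: rhs = 10, matching y values: 6, 7 (2 points).
  x = 7: rhs = 7, matching y values: none (0 points).
  x = 8: rhs = 7, matching y values: none (0 points).
  x = 9: rhs = 3, matching y values: 4, 9 (2 points).
  x = 10: rhs = 1, matching y values: 1, 12 (2 points).
  x = 11: rhs = 7, matching y values: none (0 points).
  x = 12: rhs = 1, matching y values: 1, 12 (2 points).
Total affine count: 18.
Full point count |E(F_13)| = 18 + 1 = 19.
Hasse bound: |19 − (13+1)| = |5| = 5 ≤ 2√13 ≈ 7.2111 ✓.


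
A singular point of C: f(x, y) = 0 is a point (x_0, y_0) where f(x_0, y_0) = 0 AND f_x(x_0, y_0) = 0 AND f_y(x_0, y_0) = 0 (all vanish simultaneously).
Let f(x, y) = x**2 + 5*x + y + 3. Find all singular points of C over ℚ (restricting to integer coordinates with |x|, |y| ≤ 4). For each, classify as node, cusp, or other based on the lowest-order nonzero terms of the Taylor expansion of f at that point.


No singular points in the scanned grid; C is smooth there.

Compute partial derivatives:
  f_x = 2*x + 5.
  f_y = 1.
f_y = 1 is a nonzero constant, so f_y never vanishes: no point (x, y) can satisfy f = f_x = f_y = 0. In particular no (x, y) ∈ {−4, ..., 4}² is singular; the curve is smooth.


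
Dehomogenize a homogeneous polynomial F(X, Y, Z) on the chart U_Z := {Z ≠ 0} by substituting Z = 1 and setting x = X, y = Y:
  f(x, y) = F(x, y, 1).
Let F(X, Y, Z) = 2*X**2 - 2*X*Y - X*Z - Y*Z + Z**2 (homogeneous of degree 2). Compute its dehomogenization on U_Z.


f(x, y) = 2*x**2 - 2*x*y - x - y + 1

On U_Z we set Z = 1. Each monomial c·X^i·Y^j·Z^k in F becomes c·x^i·y^j·1^k = c·x^i·y^j.
Substituting Z = 1: F(X, Y, 1) = 2*x**2 - 2*x*y - x - y + 1.
Note: deg(f) ≤ deg(F) = 2; strict inequality happens when F is divisible by Z (lost terms).


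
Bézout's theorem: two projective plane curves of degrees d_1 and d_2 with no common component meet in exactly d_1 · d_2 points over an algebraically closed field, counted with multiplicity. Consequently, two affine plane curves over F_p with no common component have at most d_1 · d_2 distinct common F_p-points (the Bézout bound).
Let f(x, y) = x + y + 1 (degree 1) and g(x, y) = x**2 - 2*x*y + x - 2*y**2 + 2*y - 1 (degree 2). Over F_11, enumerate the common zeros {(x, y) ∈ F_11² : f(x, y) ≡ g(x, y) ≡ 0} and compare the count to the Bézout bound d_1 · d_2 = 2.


Common zeros: ∅; count = 0; Bézout bound = 2.

deg(f) = 1, deg(g) = 2, so Bézout bound = 2.
Scan x ∈ F_11. For each x, list the y ∈ F_11 with f(x, y) ≡ 0 and those with g(x, y) ≡ 0 (mod 11); the common zeros in that column are the intersection.
  x = 0: f ≡ 0 at y ∈ {10}; g ≡ 0 at y ∈ ∅; common: ∅.
  x = 1: f ≡ 0 at y ∈ {9}; g ≡ 0 at y ∈ ∅; common: ∅.
  x = 2: f ≡ 0 at y ∈ {8}; g ≡ 0 at y ∈ {5}; common: ∅.
  x = 3: f ≡ 0 at y ∈ {7}; g ≡ 0 at y ∈ {0, 9}; common: ∅.
  x = 4: f ≡ 0 at y ∈ {6}; g ≡ 0 at y ∈ {1, 7}; common: ∅.
  x = 5: f ≡ 0 at y ∈ {5}; g ≡ 0 at y ∈ ∅; common: ∅.
  x = 6: f ≡ 0 at y ∈ {4}; g ≡ 0 at y ∈ ∅; common: ∅.
  x = 7: f ≡ 0 at y ∈ {3}; g ≡ 0 at y ∈ {0, 5}; common: ∅.
  x = 8: f ≡ 0 at y ∈ {2}; g ≡ 0 at y ∈ {1, 3}; common: ∅.
  x = 9: f ≡ 0 at y ∈ {1}; g ≡ 0 at y ∈ {7}; common: ∅.
  x = 10: f ≡ 0 at y ∈ {0}; g ≡ 0 at y ∈ ∅; common: ∅.
Collecting: common zeros = ∅, so the count is 0.
Comparison with the Bézout bound: 0 ≤ 2 = deg(f)·deg(g), as expected for curves with no common component (the affine F_11-count falls short of the bound because intersections may lie at infinity, over extension fields, or carry multiplicity).


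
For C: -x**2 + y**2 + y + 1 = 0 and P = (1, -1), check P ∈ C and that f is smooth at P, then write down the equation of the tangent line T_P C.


Tangent line at P: -2*x - y + 1 = 0.

Step 1: f(1, -1) = 0, so P lies on C.
Step 2: partial derivatives
  f_x(x, y) = -2*x, f_y(x, y) = 2*y + 1.
  f_x(P) = -2, f_y(P) = -1 (gradient nonzero, so P is smooth).
Step 3: tangent line at P: -2·(x − 1) + -1·(y − -1) = 0.
Expanding: -2*x - y + 1 = 0.


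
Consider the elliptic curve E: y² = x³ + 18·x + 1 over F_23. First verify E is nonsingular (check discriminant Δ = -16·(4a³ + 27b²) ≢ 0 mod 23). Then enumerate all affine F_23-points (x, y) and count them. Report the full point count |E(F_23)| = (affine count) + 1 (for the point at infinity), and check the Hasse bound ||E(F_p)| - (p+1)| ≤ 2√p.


Affine points = {(0, 1), (0, 22), (3, 6), (3, 17), (5, 3), (5, 20), (6, 7), (6, 16), (8, 6), (8, 17), (9, 8), (9, 15), (10, 10), (10, 13), (11, 9), (11, 14), (12, 6), (12, 17), (15, 9), (15, 14), (18, 4), (18, 19), (19, 7), (19, 16), (20, 9), (20, 14), (21, 7), (21, 16)}; affine count = 28; |E(F_23)| = 29.

Discriminant check: Δ ∝ 4a³ + 27b² = 4·18³ + 27·1² = 4·5832 + 27·1 ≡ 10 (mod 23). Nonzero ⇒ E is nonsingular.
For each x ∈ F_23, compute rhs = x³ + 18·x + 1 mod 23, then count y ∈ F_23 with y² ≡ rhs.
  x = 0: rhs = 1, matching y values: 1, 22 (2 points).
  x = 1: rhs = 20, matching y values: none (0 points).
  x = 2: rhs = 22, matching y values: none (0 points).
  x = 3: rhs = 13, matching y values: 6, 17 (2 points).
  x = 4: rhs = 22, matching y values: none (0 points).
  x = 5: rhs = 9, matching y values: 3, 20 (2 points).
  x = 6: rhs = 3, matching y values: 7, 16 (2 points).
  x = 7: rhs = 10, matching y values: none (0 points).
  x = 8: rhs = 13, matching y values: 6, 17 (2 points).
  x = 9: rhs = 18, matching y values: 8, 15 (2 points).
  x = 10: rhs = 8, matching y values: 10, 13 (2 points).
  x = 11: rhs = 12, matching y values: 9, 14 (2 points).
  x = 12: rhs = 13, matching y values: 6, 17 (2 points).
  x = 13: rhs = 17, matching y values: none (0 points).
  x = 14: rhs = 7, matching y values: none (0 points).
  x = 15: rhs = 12, matching y values: 9, 14 (2 points).
  x = 16: rhs = 15, matching y values: none (0 points).
  x = 17: rhs = 22, matching y values: none (0 points).
  x = 18: rhs = 16, matching y values: 4, 19 (2 points).
  x = 19: rhs = 3, matching y values: 7, 16 (2 points).
  x = 20: rhs = 12, matching y values: 9, 14 (2 points).
  x = 21: rhs = 3, matching y values: 7, 16 (2 points).
  x = 22: rhs = 5, matching y values: none (0 points).
Total affine count: 28.
Full point count |E(F_23)| = 28 + 1 = 29.
Hasse bound: |29 − (23+1)| = |5| = 5 ≤ 2√23 ≈ 9.5917 ✓.


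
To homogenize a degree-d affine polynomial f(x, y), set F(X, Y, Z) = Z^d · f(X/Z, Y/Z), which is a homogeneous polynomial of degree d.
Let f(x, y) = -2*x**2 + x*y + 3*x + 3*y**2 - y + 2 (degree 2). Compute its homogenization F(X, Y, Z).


F(X, Y, Z) = -2*X**2 + X*Y + 3*X*Z + 3*Y**2 - Y*Z + 2*Z**2

deg(f) = 2.
Substitute x = X/Z, y = Y/Z into f, then multiply by Z^2.
  monomial -2·x^2·y^0 ↦ -2·X^2·Y^0·Z^0.
  monomial 1·x^1·y^1 ↦ 1·X^1·Y^1·Z^0.
  monomial 3·x^1·y^0 ↦ 3·X^1·Y^0·Z^1.
  monomial 3·x^0·y^2 ↦ 3·X^0·Y^2·Z^0.
  monomial -1·x^0·y^1 ↦ -1·X^0·Y^1·Z^1.
  monomial 2·x^0·y^0 ↦ 2·X^0·Y^0·Z^2.
Collecting: F(X, Y, Z) = -2*X**2 + X*Y + 3*X*Z + 3*Y**2 - Y*Z + 2*Z**2.


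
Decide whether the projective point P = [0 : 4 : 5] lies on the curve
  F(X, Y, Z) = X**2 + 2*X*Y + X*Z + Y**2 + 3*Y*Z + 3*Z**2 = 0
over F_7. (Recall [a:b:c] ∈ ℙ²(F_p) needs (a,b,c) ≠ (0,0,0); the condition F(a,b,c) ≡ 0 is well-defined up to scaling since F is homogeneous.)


F(0,4,5) ≡ 4 (mod 7); P is NOT on the curve.

Evaluate F(0, 4, 5) term-by-term (mod 7).
  X**2 ↦ 1·0·1·1 = 0
  2*X*Y ↦ 2·0·4·1 = 0
  X*Z ↦ 1·0·1·5 = 0
  Y**2 ↦ 1·1·16·1 = 16
  3*Y*Z ↦ 3·1·4·5 = 60
  3*Z**2 ↦ 3·1·1·25 = 75
Sum: F(0, 4, 5) = (0) + (0) + (0) + (16) + (60) + (75) = 151.
Reducing mod 7: 151 ≡ 4 (mod 7).
Since F(a, b, c) ≡ 4 ≠ 0 (mod 7), P does NOT lie on the curve.


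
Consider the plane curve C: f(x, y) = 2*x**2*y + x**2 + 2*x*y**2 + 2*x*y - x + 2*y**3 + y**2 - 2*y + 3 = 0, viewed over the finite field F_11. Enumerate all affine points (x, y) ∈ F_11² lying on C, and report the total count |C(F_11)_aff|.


Affine F_11-points: {(1, 4), (2, 1), (2, 4), (2, 9), (3, 6), (4, 2), (4, 3), (4, 7), (5, 6), (6, 0), (7, 2), (8, 1), (10, 3), (10, 5), (10, 9)}; count = 15.

For each of the 121 pairs (x, y) ∈ F_11², evaluate f(x, y) mod 11. Record the zeros.
  x = 0: [0↦3, 1↦4, 2↦8, 3↦5, 4↦7, 5↦4, 6↦8, 7↦9, 8↦8, 9↦6, 10↦4]  zeros at y ∈ ∅
  x = 1: [0↦3, 1↦10, 2↦2, 3↦2, 4↦0, 5↦8, 6↦5, 7↦3, 8↦3, 9↦6, 10↦2]  zeros at y ∈ {4}
  x = 2: [0↦5, 1↦0, 2↦6, 3↦2, 4↦0, 5↦1, 6↦6, 7↦5, 8↦10, 9↦0, 10↦9]  zeros at y ∈ {1, 4, 9}
  x = 3: [0↦9, 1↦7, 2↦9, 3↦5, 4↦7, 5↦5, 6↦0, 7↦4, 8↦7, 9↦10, 10↦3]  zeros at y ∈ {6}
  x = 4: [0↦4, 1↦9, 2↦0, 3↦0, 4↦10, 5↦9, 6↦9, 7↦0, 8↦5, 9↦3, 10↦6]  zeros at y ∈ {2, 3, 7}
  x = 5: [0↦1, 1↦6, 2↦1, 3↦9, 4↦9, 5↦2, 6↦0, 7↦4, 8↦4, 9↦1, 10↦7]  zeros at y ∈ {6}
  x = 6: [0↦0, 1↦9, 2↦1, 3↦10, 4↦4, 5↦6, 6↦6, 7↦5, 8↦4, 9↦4, 10↦6]  zeros at y ∈ {0}
  x = 7: [0↦1, 1↦7, 2↦0, 3↦3, 4↦6, 5↦10, 6↦5, 7↦3, 8↦5, 9↦1, 10↦3]  zeros at y ∈ {2}
  x = 8: [0↦4, 1↦0, 2↦9, 3↦10, 4↦4, 5↦3, 6↦8, 7↦9, 8↦7, 9↦3, 10↦9]  zeros at y ∈ {1}
  x = 9: [0↦9, 1↦10, 2↦6, 3↦9, 4↦9, 5↦7, 6↦4, 7↦1, 8↦10, 9↦10, 10↦2]  zeros at y ∈ ∅
  x = 10: [0↦5, 1↦4, 2↦2, 3↦0, 4↦10, 5↦0, 6↦4, 7↦1, 8↦3, 9↦0, 10↦4]  zeros at y ∈ {3, 5, 9}
Collecting zeros: affine points = {(1, 4), (2, 1), (2, 4), (2, 9), (3, 6), (4, 2), (4, 3), (4, 7), (5, 6), (6, 0), (7, 2), (8, 1), (10, 3), (10, 5), (10, 9)}.
Total count |C(F_11)_aff| = 15.


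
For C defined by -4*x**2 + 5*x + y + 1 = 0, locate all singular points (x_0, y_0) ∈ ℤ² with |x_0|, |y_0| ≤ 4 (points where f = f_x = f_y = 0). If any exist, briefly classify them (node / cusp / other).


No singular points in the scanned grid; C is smooth there.

Compute partial derivatives:
  f_x = 5 - 8*x.
  f_y = 1.
f_y = 1 is a nonzero constant, so f_y never vanishes: no point (x, y) can satisfy f = f_x = f_y = 0. In particular no (x, y) ∈ {−4, ..., 4}² is singular; the curve is smooth.


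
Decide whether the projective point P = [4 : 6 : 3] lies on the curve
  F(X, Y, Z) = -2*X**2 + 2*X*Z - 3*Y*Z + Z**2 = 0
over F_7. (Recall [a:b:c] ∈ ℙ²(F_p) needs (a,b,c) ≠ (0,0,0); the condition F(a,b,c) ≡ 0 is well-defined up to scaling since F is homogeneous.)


F(4,6,3) ≡ 3 (mod 7); P is NOT on the curve.

Evaluate F(4, 6, 3) term-by-term (mod 7).
  -2*X**2 ↦ -2·16·1·1 = -32
  2*X*Z ↦ 2·4·1·3 = 24
  -3*Y*Z ↦ -3·1·6·3 = -54
  Z**2 ↦ 1·1·1·9 = 9
Sum: F(4, 6, 3) = (-32) + (24) + (-54) + (9) = -53.
Reducing mod 7: -53 ≡ 3 (mod 7).
Since F(a, b, c) ≡ 3 ≠ 0 (mod 7), P does NOT lie on the curve.


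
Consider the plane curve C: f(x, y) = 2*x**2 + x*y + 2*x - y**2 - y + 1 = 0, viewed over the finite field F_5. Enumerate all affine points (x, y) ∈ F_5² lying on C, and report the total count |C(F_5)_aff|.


Affine F_5-points: {(0, 2), (1, 0), (3, 0), (3, 2)}; count = 4.

For each of the 25 pairs (x, y) ∈ F_5², evaluate f(x, y) mod 5. Record the zeros.
  x = 0: [0↦1, 1↦4, 2↦0, 3↦4, 4↦1]  zeros at y ∈ {2}
  x = 1: [0↦0, 1↦4, 2↦1, 3↦1, 4↦4]  zeros at y ∈ {0}
  x = 2: [0↦3, 1↦3, 2↦1, 3↦2, 4↦1]  zeros at y ∈ ∅
  x = 3: [0↦0, 1↦1, 2↦0, 3↦2, 4↦2]  zeros at y ∈ {0, 2}
  x = 4: [0↦1, 1↦3, 2↦3, 3↦1, 4↦2]  zeros at y ∈ ∅
Collecting zeros: affine points = {(0, 2), (1, 0), (3, 0), (3, 2)}.
Total count |C(F_5)_aff| = 4.


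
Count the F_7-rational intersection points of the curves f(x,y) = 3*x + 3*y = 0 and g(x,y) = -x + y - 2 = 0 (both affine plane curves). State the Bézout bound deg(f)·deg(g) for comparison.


Common zeros: {(6, 1)}; count = 1; Bézout bound = 1.

deg(f) = 1, deg(g) = 1, so Bézout bound = 1.
Scan x ∈ F_7. For each x, list the y ∈ F_7 with f(x, y) ≡ 0 and those with g(x, y) ≡ 0 (mod 7); the common zeros in that column are the intersection.
  x = 0: f ≡ 0 at y ∈ {0}; g ≡ 0 at y ∈ {2}; common: ∅.
  x = 1: f ≡ 0 at y ∈ {6}; g ≡ 0 at y ∈ {3}; common: ∅.
  x = 2: f ≡ 0 at y ∈ {5}; g ≡ 0 at y ∈ {4}; common: ∅.
  x = 3: f ≡ 0 at y ∈ {4}; g ≡ 0 at y ∈ {5}; common: ∅.
  x = 4: f ≡ 0 at y ∈ {3}; g ≡ 0 at y ∈ {6}; common: ∅.
  x = 5: f ≡ 0 at y ∈ {2}; g ≡ 0 at y ∈ {0}; common: ∅.
  x = 6: f ≡ 0 at y ∈ {1}; g ≡ 0 at y ∈ {1}; common: {1}.
Collecting: common zeros = {(6, 1)}, so the count is 1.
Comparison with the Bézout bound: 1 ≤ 1 = deg(f)·deg(g), as expected for curves with no common component (the bound is attained).


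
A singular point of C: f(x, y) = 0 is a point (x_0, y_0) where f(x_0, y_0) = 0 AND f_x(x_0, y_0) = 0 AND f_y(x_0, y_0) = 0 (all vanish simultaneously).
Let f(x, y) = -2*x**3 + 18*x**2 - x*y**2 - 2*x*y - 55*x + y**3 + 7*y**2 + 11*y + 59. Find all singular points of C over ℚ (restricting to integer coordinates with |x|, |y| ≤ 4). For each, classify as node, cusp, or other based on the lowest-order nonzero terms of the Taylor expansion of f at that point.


Singular points: {(3, -1)}; classification: cusp.

Compute partial derivatives:
  f_x = -6*x**2 + 36*x - y**2 - 2*y - 55.
  f_y = -2*x*y - 2*x + 3*y**2 + 14*y + 11.
Scan x_0 ∈ {−4, ..., 4}. For each x_0, f_y(x_0, y) is a polynomial in y; find its integer roots y ∈ {−4, ..., 4}, then test f_x and f at those candidates.
  x = -4: f_y(-4, y) = 3*y**2 + 22*y + 19; vanishes at y ∈ {-1}. (-4, -1): f_x = -294 ≠ 0.
  x = -3: f_y(-3, y) = 3*y**2 + 20*y + 17; vanishes at y ∈ {-1}. (-3, -1): f_x = -216 ≠ 0.
  x = -2: f_y(-2, y) = 3*y**2 + 18*y + 15; vanishes at y ∈ {-1}. (-2, -1): f_x = -150 ≠ 0.
  x = -1: f_y(-1, y) = 3*y**2 + 16*y + 13; vanishes at y ∈ {-1}. (-1, -1): f_x = -96 ≠ 0.
  x = 0: f_y(0, y) = 3*y**2 + 14*y + 11; vanishes at y ∈ {-1}. (0, -1): f_x = -54 ≠ 0.
  x = 1: f_y(1, y) = 3*y**2 + 12*y + 9; vanishes at y ∈ {-3, -1}. (1, -3): f_x = -28 ≠ 0; (1, -1): f_x = -24 ≠ 0.
  x = 2: f_y(2, y) = 3*y**2 + 10*y + 7; vanishes at y ∈ {-1}. (2, -1): f_x = -6 ≠ 0.
  x = 3: f_y(3, y) = 3*y**2 + 8*y + 5; vanishes at y ∈ {-1}. (3, -1): f_x = 0, f = 0 — SINGULAR.
  x = 4: f_y(4, y) = 3*y**2 + 6*y + 3; vanishes at y ∈ {-1}. (4, -1): f_x = -6 ≠ 0.
Only singular point on the grid: (3, -1).
Classify: substitute x = 3 + u, y = -1 + v and expand: f = -2*u**3 - u*v**2 + v**3 + v**2.
No constant or linear terms (consistent with a singular point). Quadratic part: v**2. Cubic part: -2*u**3 - u*v**2 + v**3.
The quadratic part v**2 is a perfect square, so there is a single (double) tangent line v = 0, i.e. y = -1. Restricting the cubic part to that line (v = 0) leaves -2*u**3 ≠ 0, so f is not divisible by v and the branch is v² ≈ 2*u**3 to lowest order — this is a cusp.
Classification: cusp.


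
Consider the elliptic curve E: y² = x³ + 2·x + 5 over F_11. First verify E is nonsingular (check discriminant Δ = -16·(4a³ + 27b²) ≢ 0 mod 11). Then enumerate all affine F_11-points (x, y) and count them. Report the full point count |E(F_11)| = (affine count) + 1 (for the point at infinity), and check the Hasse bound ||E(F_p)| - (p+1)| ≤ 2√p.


Affine points = {(0, 4), (0, 7), (3, 4), (3, 7), (4, 0), (8, 4), (8, 7), (9, 2), (9, 9)}; affine count = 9; |E(F_11)| = 10.

Discriminant check: Δ ∝ 4a³ + 27b² = 4·2³ + 27·5² = 4·8 + 27·25 ≡ 3 (mod 11). Nonzero ⇒ E is nonsingular.
For each x ∈ F_11, compute rhs = x³ + 2·x + 5 mod 11, then count y ∈ F_11 with y² ≡ rhs.
  x = 0: rhs = 5, matching y values: 4, 7 (2 points).
  x = 1: rhs = 8, matching y values: none (0 points).
  x = 2: rhs = 6, matching y values: none (0 points).
  x = 3: rhs = 5, matching y values: 4, 7 (2 points).
  x = 4: rhs = 0, matching y values: 0 (1 points).
  x = 5: rhs = 8, matching y values: none (0 points).
  x = 6: rhs = 2, matching y values: none (0 points).
  x = 7: rhs = 10, matching y values: none (0 points).
  x = 8: rhs = 5, matching y values: 4, 7 (2 points).
  x = 9: rhs = 4, matching y values: 2, 9 (2 points).
  x = 10: rhs = 2, matching y values: none (0 points).
Total affine count: 9.
Full point count |E(F_11)| = 9 + 1 = 10.
Hasse bound: |10 − (11+1)| = |-2| = 2 ≤ 2√11 ≈ 6.6332 ✓.


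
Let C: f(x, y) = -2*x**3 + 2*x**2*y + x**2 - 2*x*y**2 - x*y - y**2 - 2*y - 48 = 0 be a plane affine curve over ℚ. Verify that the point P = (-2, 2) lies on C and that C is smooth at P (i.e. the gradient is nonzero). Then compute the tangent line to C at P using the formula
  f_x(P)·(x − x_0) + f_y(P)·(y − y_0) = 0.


Tangent line at P: -54*x + 20*y - 148 = 0.

Step 1: f(-2, 2) = 0, so P lies on C.
Step 2: partial derivatives
  f_x(x, y) = -6*x**2 + 4*x*y + 2*x - 2*y**2 - y, f_y(x, y) = 2*x**2 - 4*x*y - x - 2*y - 2.
  f_x(P) = -54, f_y(P) = 20 (gradient nonzero, so P is smooth).
Step 3: tangent line at P: -54·(x − -2) + 20·(y − 2) = 0.
Expanding: -54*x + 20*y - 148 = 0.


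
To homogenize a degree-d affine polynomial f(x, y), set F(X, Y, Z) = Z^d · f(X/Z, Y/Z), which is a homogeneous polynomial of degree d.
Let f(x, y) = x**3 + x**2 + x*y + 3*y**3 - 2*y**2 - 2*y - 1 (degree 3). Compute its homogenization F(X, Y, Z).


F(X, Y, Z) = X**3 + X**2*Z + X*Y*Z + 3*Y**3 - 2*Y**2*Z - 2*Y*Z**2 - Z**3

deg(f) = 3.
Substitute x = X/Z, y = Y/Z into f, then multiply by Z^3.
  monomial 1·x^3·y^0 ↦ 1·X^3·Y^0·Z^0.
  monomial 1·x^2·y^0 ↦ 1·X^2·Y^0·Z^1.
  monomial 1·x^1·y^1 ↦ 1·X^1·Y^1·Z^1.
  monomial 3·x^0·y^3 ↦ 3·X^0·Y^3·Z^0.
  monomial -2·x^0·y^2 ↦ -2·X^0·Y^2·Z^1.
  monomial -2·x^0·y^1 ↦ -2·X^0·Y^1·Z^2.
  monomial -1·x^0·y^0 ↦ -1·X^0·Y^0·Z^3.
Collecting: F(X, Y, Z) = X**3 + X**2*Z + X*Y*Z + 3*Y**3 - 2*Y**2*Z - 2*Y*Z**2 - Z**3.


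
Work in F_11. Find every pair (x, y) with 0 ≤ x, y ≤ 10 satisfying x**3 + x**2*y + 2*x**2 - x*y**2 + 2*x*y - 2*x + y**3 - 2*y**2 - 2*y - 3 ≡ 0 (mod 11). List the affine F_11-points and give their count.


Affine F_11-points: {(0, 3), (2, 4), (2, 7), (5, 10), (6, 2), (7, 6), (8, 3), (9, 1), (9, 3), (9, 7), (10, 0)}; count = 11.

For each of the 121 pairs (x, y) ∈ F_11², evaluate f(x, y) mod 11. Record the zeros.
  x = 0: [0↦8, 1↦5, 2↦4, 3↦0, 4↦10, 5↦7, 6↦8, 7↦8, 8↦2, 9↦7, 10↦7]  zeros at y ∈ {3}
  x = 1: [0↦9, 1↦8, 2↦7, 3↦1, 4↦7, 5↦9, 6↦2, 7↦3, 8↦7, 9↦9, 10↦4]  zeros at y ∈ ∅
  x = 2: [0↦9, 1↦1, 2↦2, 3↦7, 4↦0, 5↦9, 6↦7, 7↦0, 8↦5, 9↦6, 10↦9]  zeros at y ∈ {4, 7}
  x = 3: [0↦3, 1↦1, 2↦6, 3↦2, 4↦6, 5↦2, 6↦7, 7↦5, 8↦2, 9↦4, 10↦6]  zeros at y ∈ ∅
  x = 4: [0↦8, 1↦3, 2↦3, 3↦3, 4↦9, 5↦5, 6↦8, 7↦2, 8↦4, 9↦9, 10↦1]  zeros at y ∈ ∅
  x = 5: [0↦8, 1↦2, 2↦10, 3↦5, 4↦4, 5↦2, 6↦5, 7↦8, 8↦6, 9↦5, 10↦0]  zeros at y ∈ {10}
  x = 6: [0↦9, 1↦4, 2↦0, 3↦3, 4↦8, 5↦10, 6↦4, 7↦7, 8↦3, 9↦9, 10↦9]  zeros at y ∈ {2}
  x = 7: [0↦6, 1↦4, 2↦1, 3↦3, 4↦5, 5↦2, 6↦0, 7↦5, 8↦1, 9↦5, 10↦1]  zeros at y ∈ {6}
  x = 8: [0↦5, 1↦8, 2↦8, 3↦0, 4↦1, 5↦6, 6↦10, 7↦8, 8↦6, 9↦10, 10↦4]  zeros at y ∈ {3}
  x = 9: [0↦1, 1↦0, 2↦5, 3↦0, 4↦2, 5↦6, 6↦7, 7↦0, 8↦2, 9↦8, 10↦2]  zeros at y ∈ {1, 3, 7}
  x = 10: [0↦0, 1↦8, 2↦9, 3↦9, 4↦3, 5↦8, 6↦8, 7↦9, 8↦6, 9↦5, 10↦1]  zeros at y ∈ {0}
Collecting zeros: affine points = {(0, 3), (2, 4), (2, 7), (5, 10), (6, 2), (7, 6), (8, 3), (9, 1), (9, 3), (9, 7), (10, 0)}.
Total count |C(F_11)_aff| = 11.


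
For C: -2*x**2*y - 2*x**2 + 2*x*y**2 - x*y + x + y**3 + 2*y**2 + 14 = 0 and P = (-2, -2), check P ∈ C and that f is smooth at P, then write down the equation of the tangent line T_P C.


Tangent line at P: 3*x + 14*y + 34 = 0.

Step 1: f(-2, -2) = 0, so P lies on C.
Step 2: partial derivatives
  f_x(x, y) = -4*x*y - 4*x + 2*y**2 - y + 1, f_y(x, y) = -2*x**2 + 4*x*y - x + 3*y**2 + 4*y.
  f_x(P) = 3, f_y(P) = 14 (gradient nonzero, so P is smooth).
Step 3: tangent line at P: 3·(x − -2) + 14·(y − -2) = 0.
Expanding: 3*x + 14*y + 34 = 0.


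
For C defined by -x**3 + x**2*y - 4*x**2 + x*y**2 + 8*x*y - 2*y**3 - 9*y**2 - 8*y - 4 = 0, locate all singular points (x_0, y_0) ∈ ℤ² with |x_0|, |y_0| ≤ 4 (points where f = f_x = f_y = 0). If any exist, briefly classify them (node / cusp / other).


Singular points: {(-2, -2)}; classification: cusp.

Compute partial derivatives:
  f_x = -3*x**2 + 2*x*y - 8*x + y**2 + 8*y.
  f_y = x**2 + 2*x*y + 8*x - 6*y**2 - 18*y - 8.
Scan x_0 ∈ {−4, ..., 4}. For each x_0, f_y(x_0, y) is a polynomial in y; find its integer roots y ∈ {−4, ..., 4}, then test f_x and f at those candidates.
  x = -4: f_y(-4, y) = -6*y**2 - 26*y - 24; vanishes at y ∈ {-3}. (-4, -3): f_x = -7 ≠ 0.
  x = -3: f_y(-3, y) = -6*y**2 - 24*y - 23; no integer root y with |y| ≤ 4.
  x = -2: f_y(-2, y) = -6*y**2 - 22*y - 20; vanishes at y ∈ {-2}. (-2, -2): f_x = 0, f = 0 — SINGULAR.
  x = -1: f_y(-1, y) = -6*y**2 - 20*y - 15; no integer root y with |y| ≤ 4.
  x = 0: f_y(0, y) = -6*y**2 - 18*y - 8; no integer root y with |y| ≤ 4.
  x = 1: f_y(1, y) = -6*y**2 - 16*y + 1; no integer root y with |y| ≤ 4.
  x = 2: f_y(2, y) = -6*y**2 - 14*y + 12; vanishes at y ∈ {-3}. (2, -3): f_x = -55 ≠ 0.
  x = 3: f_y(3, y) = -6*y**2 - 12*y + 25; no integer root y with |y| ≤ 4.
  x = 4: f_y(4, y) = -6*y**2 - 10*y + 40; no integer root y with |y| ≤ 4.
Only singular point on the grid: (-2, -2).
Classify: substitute x = -2 + u, y = -2 + v and expand: f = -u**3 + u**2*v + u*v**2 - 2*v**3 + v**2.
No constant or linear terms (consistent with a singular point). Quadratic part: v**2. Cubic part: -u**3 + u**2*v + u*v**2 - 2*v**3.
The quadratic part v**2 is a perfect square, so there is a single (double) tangent line v = 0, i.e. y = -2. Restricting the cubic part to that line (v = 0) leaves -u**3 ≠ 0, so f is not divisible by v and the branch is v² ≈ u**3 to lowest order — this is a cusp.
Classification: cusp.


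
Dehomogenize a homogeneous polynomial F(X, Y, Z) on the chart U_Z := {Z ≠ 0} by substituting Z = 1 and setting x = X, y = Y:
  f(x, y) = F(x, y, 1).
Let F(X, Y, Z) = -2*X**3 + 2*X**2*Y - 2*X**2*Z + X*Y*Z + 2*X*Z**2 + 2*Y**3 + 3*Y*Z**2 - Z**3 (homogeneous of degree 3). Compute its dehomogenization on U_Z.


f(x, y) = -2*x**3 + 2*x**2*y - 2*x**2 + x*y + 2*x + 2*y**3 + 3*y - 1

On U_Z we set Z = 1. Each monomial c·X^i·Y^j·Z^k in F becomes c·x^i·y^j·1^k = c·x^i·y^j.
Substituting Z = 1: F(X, Y, 1) = -2*x**3 + 2*x**2*y - 2*x**2 + x*y + 2*x + 2*y**3 + 3*y - 1.
Note: deg(f) ≤ deg(F) = 3; strict inequality happens when F is divisible by Z (lost terms).


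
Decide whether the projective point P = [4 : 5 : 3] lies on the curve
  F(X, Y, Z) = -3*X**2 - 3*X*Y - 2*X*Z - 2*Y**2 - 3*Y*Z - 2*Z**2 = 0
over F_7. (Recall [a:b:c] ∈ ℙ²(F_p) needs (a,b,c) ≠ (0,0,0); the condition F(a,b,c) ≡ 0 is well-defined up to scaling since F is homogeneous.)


F(4,5,3) ≡ 0 (mod 7); P is on the curve.

Evaluate F(4, 5, 3) term-by-term (mod 7).
  -3*X**2 ↦ -3·16·1·1 = -48
  -3*X*Y ↦ -3·4·5·1 = -60
  -2*X*Z ↦ -2·4·1·3 = -24
  -2*Y**2 ↦ -2·1·25·1 = -50
  -3*Y*Z ↦ -3·1·5·3 = -45
  -2*Z**2 ↦ -2·1·1·9 = -18
Sum: F(4, 5, 3) = (-48) + (-60) + (-24) + (-50) + (-45) + (-18) = -245.
Reducing mod 7: -245 ≡ 0 (mod 7).
Since F(a, b, c) ≡ 0 (mod 7), P lies on the curve.


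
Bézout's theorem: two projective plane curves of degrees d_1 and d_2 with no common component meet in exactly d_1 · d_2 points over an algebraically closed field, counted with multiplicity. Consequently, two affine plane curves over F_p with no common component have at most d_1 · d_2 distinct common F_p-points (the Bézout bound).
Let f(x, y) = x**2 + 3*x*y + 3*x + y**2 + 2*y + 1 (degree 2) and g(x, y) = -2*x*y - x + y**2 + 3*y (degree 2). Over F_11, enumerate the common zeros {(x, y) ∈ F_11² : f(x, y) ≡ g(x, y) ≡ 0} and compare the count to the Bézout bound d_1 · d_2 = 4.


Common zeros: {(8, 4)}; count = 1; Bézout bound = 4.

deg(f) = 2, deg(g) = 2, so Bézout bound = 4.
Scan x ∈ F_11. For each x, list the y ∈ F_11 with f(x, y) ≡ 0 and those with g(x, y) ≡ 0 (mod 11); the common zeros in that column are the intersection.
  x = 0: f ≡ 0 at y ∈ {10}; g ≡ 0 at y ∈ {0, 8}; common: ∅.
  x = 1: f ≡ 0 at y ∈ {1, 5}; g ≡ 0 at y ∈ {3, 7}; common: ∅.
  x = 2: f ≡ 0 at y ∈ {0, 3}; g ≡ 0 at y ∈ {2, 10}; common: ∅.
  x = 3: f ≡ 0 at y ∈ {5, 6}; g ≡ 0 at y ∈ ∅; common: ∅.
  x = 4: f ≡ 0 at y ∈ {1, 7}; g ≡ 0 at y ∈ ∅; common: ∅.
  x = 5: f ≡ 0 at y ∈ {7, 9}; g ≡ 0 at y ∈ {1, 6}; common: ∅.
  x = 6: f ≡ 0 at y ∈ {0, 2}; g ≡ 0 at y ∈ ∅; common: ∅.
  x = 7: f ≡ 0 at y ∈ {2, 8}; g ≡ 0 at y ∈ ∅; common: ∅.
  x = 8: f ≡ 0 at y ∈ {3, 4}; g ≡ 0 at y ∈ {4, 9}; common: {4}.
  x = 9: f ≡ 0 at y ∈ {6, 9}; g ≡ 0 at y ∈ ∅; common: ∅.
  x = 10: f ≡ 0 at y ∈ {4, 8}; g ≡ 0 at y ∈ ∅; common: ∅.
Collecting: common zeros = {(8, 4)}, so the count is 1.
Comparison with the Bézout bound: 1 ≤ 4 = deg(f)·deg(g), as expected for curves with no common component (the affine F_11-count falls short of the bound because intersections may lie at infinity, over extension fields, or carry multiplicity).


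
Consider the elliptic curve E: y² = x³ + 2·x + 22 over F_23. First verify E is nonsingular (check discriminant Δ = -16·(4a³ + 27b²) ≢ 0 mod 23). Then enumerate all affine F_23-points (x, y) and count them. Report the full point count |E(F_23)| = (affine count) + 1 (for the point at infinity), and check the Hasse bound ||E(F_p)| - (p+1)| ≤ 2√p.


Affine points = {(1, 5), (1, 18), (3, 3), (3, 20), (4, 5), (4, 18), (11, 8), (11, 15), (12, 7), (12, 16), (15, 0), (17, 1), (17, 22), (18, 5), (18, 18), (20, 9), (20, 14)}; affine count = 17; |E(F_23)| = 18.

Discriminant check: Δ ∝ 4a³ + 27b² = 4·2³ + 27·22² = 4·8 + 27·484 ≡ 13 (mod 23). Nonzero ⇒ E is nonsingular.
For each x ∈ F_23, compute rhs = x³ + 2·x + 22 mod 23, then count y ∈ F_23 with y² ≡ rhs.
  x = 0: rhs = 22, matching y values: none (0 points).
  x = 1: rhs = 2, matching y values: 5, 18 (2 points).
  x = 2: rhs = 11, matching y values: none (0 points).
  x = 3: rhs = 9, matching y values: 3, 20 (2 points).
  x = 4: rhs = 2, matching y values: 5, 18 (2 points).
  x = 5: rhs = 19, matching y values: none (0 points).
  x = 6: rhs = 20, matching y values: none (0 points).
  x = 7: rhs = 11, matching y values: none (0 points).
  x = 8: rhs = 21, matching y values: none (0 points).
  x = 9: rhs = 10, matching y values: none (0 points).
  x = 10: rhs = 7, matching y values: none (0 points).
  x = 11: rhs = 18, matching y values: 8, 15 (2 points).
  x = 12: rhs = 3, matching y values: 7, 16 (2 points).
  x = 13: rhs = 14, matching y values: none (0 points).
  x = 14: rhs = 11, matching y values: none (0 points).
  x = 15: rhs = 0, matching y values: 0 (1 points).
  x = 16: rhs = 10, matching y values: none (0 points).
  x = 17: rhs = 1, matching y values: 1, 22 (2 points).
  x = 18: rhs = 2, matching y values: 5, 18 (2 points).
  x = 19: rhs = 19, matching y values: none (0 points).
  x = 20: rhs = 12, matching y values: 9, 14 (2 points).
  x = 21: rhs = 10, matching y values: none (0 points).
  x = 22: rhs = 19, matching y values: none (0 points).
Total affine count: 17.
Full point count |E(F_23)| = 17 + 1 = 18.
Hasse bound: |18 − (23+1)| = |-6| = 6 ≤ 2√23 ≈ 9.5917 ✓.


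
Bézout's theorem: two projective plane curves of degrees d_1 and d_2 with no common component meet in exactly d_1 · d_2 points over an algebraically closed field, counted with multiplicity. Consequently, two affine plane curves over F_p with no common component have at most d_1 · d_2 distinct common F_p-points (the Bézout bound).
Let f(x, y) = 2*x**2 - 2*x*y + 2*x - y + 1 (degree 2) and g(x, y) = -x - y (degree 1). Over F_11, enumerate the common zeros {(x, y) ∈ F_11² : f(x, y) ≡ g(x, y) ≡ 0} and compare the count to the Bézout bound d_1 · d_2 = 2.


Common zeros: {(4, 7), (9, 2)}; count = 2; Bézout bound = 2.

deg(f) = 2, deg(g) = 1, so Bézout bound = 2.
Scan x ∈ F_11. For each x, list the y ∈ F_11 with f(x, y) ≡ 0 and those with g(x, y) ≡ 0 (mod 11); the common zeros in that column are the intersection.
  x = 0: f ≡ 0 at y ∈ {1}; g ≡ 0 at y ∈ {0}; common: ∅.
  x = 1: f ≡ 0 at y ∈ {9}; g ≡ 0 at y ∈ {10}; common: ∅.
  x = 2: f ≡ 0 at y ∈ {7}; g ≡ 0 at y ∈ {9}; common: ∅.
  x = 3: f ≡ 0 at y ∈ {2}; g ≡ 0 at y ∈ {8}; common: ∅.
  x = 4: f ≡ 0 at y ∈ {7}; g ≡ 0 at y ∈ {7}; common: {7}.
  x = 5: f ≡ 0 at y ∈ ∅; g ≡ 0 at y ∈ {6}; common: ∅.
  x = 6: f ≡ 0 at y ∈ {4}; g ≡ 0 at y ∈ {5}; common: ∅.
  x = 7: f ≡ 0 at y ∈ {9}; g ≡ 0 at y ∈ {4}; common: ∅.
  x = 8: f ≡ 0 at y ∈ {4}; g ≡ 0 at y ∈ {3}; common: ∅.
  x = 9: f ≡ 0 at y ∈ {2}; g ≡ 0 at y ∈ {2}; common: {2}.
  x = 10: f ≡ 0 at y ∈ {10}; g ≡ 0 at y ∈ {1}; common: ∅.
Collecting: common zeros = {(4, 7), (9, 2)}, so the count is 2.
Comparison with the Bézout bound: 2 ≤ 2 = deg(f)·deg(g), as expected for curves with no common component (the bound is attained).


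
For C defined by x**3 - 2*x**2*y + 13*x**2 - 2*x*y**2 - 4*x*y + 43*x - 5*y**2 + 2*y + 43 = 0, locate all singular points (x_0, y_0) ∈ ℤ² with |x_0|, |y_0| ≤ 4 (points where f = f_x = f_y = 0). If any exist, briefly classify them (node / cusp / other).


Singular points: {(-3, 2)}; classification: cusp.

Compute partial derivatives:
  f_x = 3*x**2 - 4*x*y + 26*x - 2*y**2 - 4*y + 43.
  f_y = -2*x**2 - 4*x*y - 4*x - 10*y + 2.
Scan x_0 ∈ {−4, ..., 4}. For each x_0, f_y(x_0, y) is a polynomial in y; find its integer roots y ∈ {−4, ..., 4}, then test f_x and f at those candidates.
  x = -4: f_y(-4, y) = 6*y - 14; no integer root y with |y| ≤ 4.
  x = -3: f_y(-3, y) = 2*y - 4; vanishes at y ∈ {2}. (-3, 2): f_x = 0, f = 0 — SINGULAR.
  x = -2: f_y(-2, y) = 2 - 2*y; vanishes at y ∈ {1}. (-2, 1): f_x = 5 ≠ 0.
  x = -1: f_y(-1, y) = 4 - 6*y; no integer root y with |y| ≤ 4.
  x = 0: f_y(0, y) = 2 - 10*y; no integer root y with |y| ≤ 4.
  x = 1: f_y(1, y) = -14*y - 4; no integer root y with |y| ≤ 4.
  x = 2: f_y(2, y) = -18*y - 14; no integer root y with |y| ≤ 4.
  x = 3: f_y(3, y) = -22*y - 28; no integer root y with |y| ≤ 4.
  x = 4: f_y(4, y) = -26*y - 46; no integer root y with |y| ≤ 4.
Only singular point on the grid: (-3, 2).
Classify: substitute x = -3 + u, y = 2 + v and expand: f = u**3 - 2*u**2*v - 2*u*v**2 + v**2.
No constant or linear terms (consistent with a singular point). Quadratic part: v**2. Cubic part: u**3 - 2*u**2*v - 2*u*v**2.
The quadratic part v**2 is a perfect square, so there is a single (double) tangent line v = 0, i.e. y = 2. Restricting the cubic part to that line (v = 0) leaves u**3 ≠ 0, so f is not divisible by v and the branch is v² ≈ -u**3 to lowest order — this is a cusp.
Classification: cusp.
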